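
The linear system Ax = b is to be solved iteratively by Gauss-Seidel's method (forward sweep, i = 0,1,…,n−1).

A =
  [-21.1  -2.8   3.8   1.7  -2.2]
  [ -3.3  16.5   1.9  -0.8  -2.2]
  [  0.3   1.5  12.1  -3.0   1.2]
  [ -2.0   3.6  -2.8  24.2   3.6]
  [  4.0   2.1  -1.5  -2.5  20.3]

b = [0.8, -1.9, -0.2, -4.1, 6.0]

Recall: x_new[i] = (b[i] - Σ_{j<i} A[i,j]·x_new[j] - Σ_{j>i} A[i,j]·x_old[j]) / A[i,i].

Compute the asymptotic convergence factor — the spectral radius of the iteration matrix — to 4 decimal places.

A = D + L + U where D = diag(-21.1, 16.5, 12.1, 24.2, 20.3).
T_GS = -(D+L)⁻¹U: row 0 first, T[0,3] = -(1.7)/(-21.1) = +0.0806; later rows by forward substitution.
  T[0,:] = [+0.0000, -0.1327, +0.1801, +0.0806, -0.1043]
  T[1,:] = [+0.0000, -0.0265, -0.0791, +0.0646, +0.1125]
  T[2,:] = [+0.0000, +0.0066, +0.0053, +0.2379, -0.1105]
  T[3,:] = [+0.0000, -0.0063, +0.0273, +0.0246, -0.1869]
  T[4,:] = [+0.0000, +0.0286, -0.0235, -0.0020, -0.0223]
|λ(T)| sorted: 0.1519, 0.1090, 0.0819, 0.0819, 0.0000.
ρ = 0.1519; 0.1519 < 1, so it converges for any x₀.

0.1519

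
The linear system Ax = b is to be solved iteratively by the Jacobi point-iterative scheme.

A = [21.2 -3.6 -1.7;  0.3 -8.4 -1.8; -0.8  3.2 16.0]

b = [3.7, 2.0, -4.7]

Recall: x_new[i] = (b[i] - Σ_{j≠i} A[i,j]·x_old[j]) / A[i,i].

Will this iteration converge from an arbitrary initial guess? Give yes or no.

Diagonal D = diag(21.2, -8.4, 16); L, U strict lower/upper.
Jacobi: T = -D⁻¹(L+U), T[0,1] = -(-3.6)/(21.2) = +0.1698; T[0,0] = 0.
  T[0,:] = [+0.0000 +0.1698 +0.0802]
  T[1,:] = [+0.0357 +0.0000 -0.2143]
  T[2,:] = [+0.0500 -0.2000 +0.0000]
moduli |λ_i(T)| = 0.2500, 0.2028, 0.0472.
spectral radius ρ = 0.2500; 0.2500 < 1 ⇒ converges.

yes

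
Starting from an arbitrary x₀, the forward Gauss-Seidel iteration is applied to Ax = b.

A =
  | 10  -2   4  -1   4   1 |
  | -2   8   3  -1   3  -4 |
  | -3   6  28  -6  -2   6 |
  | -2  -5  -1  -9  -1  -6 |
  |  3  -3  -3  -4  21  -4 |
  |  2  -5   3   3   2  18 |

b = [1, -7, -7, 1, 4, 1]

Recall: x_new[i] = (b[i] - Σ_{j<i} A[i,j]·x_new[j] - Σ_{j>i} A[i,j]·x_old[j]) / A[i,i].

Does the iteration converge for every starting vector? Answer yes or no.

yes

Write A = D+L+U with D = diag(10, 8, 28, -9, 21, 18).
Gauss-Seidel: T = -(D+L)⁻¹U, row 0 first, T[0,2] = -(4)/(10) = -0.4000; later rows by forward substitution.
  T[0,:] = [+0.0000, +0.2000, -0.4000, +0.1000, -0.4000, -0.1000]
  T[1,:] = [+0.0000, +0.0500, -0.4750, +0.1500, -0.4750, +0.4750]
  T[2,:] = [+0.0000, +0.0107, +0.0589, +0.1929, +0.1304, -0.3268]
  T[3,:] = [+0.0000, -0.0734, +0.3462, -0.1270, +0.2272, -0.8720]
  T[4,:] = [+0.0000, -0.0339, +0.0637, +0.0105, +0.0512, +0.0598]
  T[5,:] = [+0.0000, +0.0059, -0.1621, +0.0184, -0.1528, +0.3362]
|λ(T)| sorted: 0.5785, 0.1775, 0.1775, 0.0868, 0.0239, 0.0000.
ρ(T) = max|λ| = 0.5785; 0.5785 < 1: convergent.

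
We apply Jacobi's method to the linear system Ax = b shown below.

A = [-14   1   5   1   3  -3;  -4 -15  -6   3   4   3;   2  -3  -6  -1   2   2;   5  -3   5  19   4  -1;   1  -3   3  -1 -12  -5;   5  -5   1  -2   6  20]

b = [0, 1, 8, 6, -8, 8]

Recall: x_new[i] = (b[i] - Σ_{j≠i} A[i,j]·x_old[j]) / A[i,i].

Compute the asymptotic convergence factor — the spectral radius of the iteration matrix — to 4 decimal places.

A = D + L + U where D = diag(-14, -15, -6, 19, -12, 20).
T_J = -D⁻¹(L+U): T[3,1] = -(-3)/(19) = +0.1579; T[3,3] = 0.
  T[0,:] = [+0.0000, +0.0714, +0.3571, +0.0714, +0.2143, -0.2143]
  T[1,:] = [-0.2667, +0.0000, -0.4000, +0.2000, +0.2667, +0.2000]
  T[2,:] = [+0.3333, -0.5000, +0.0000, -0.1667, +0.3333, +0.3333]
  T[3,:] = [-0.2632, +0.1579, -0.2632, +0.0000, -0.2105, +0.0526]
  T[4,:] = [+0.0833, -0.2500, +0.2500, -0.0833, +0.0000, -0.4167]
  T[5,:] = [-0.2500, +0.2500, -0.0500, +0.1000, -0.3000, +0.0000]
|roots of det(T-λI)|: 0.8814, 0.7406, 0.3029, 0.3029, 0.1954, 0.0813.
spectral radius ρ = 0.8814; 0.8814 < 1 ⇒ converges.

0.8814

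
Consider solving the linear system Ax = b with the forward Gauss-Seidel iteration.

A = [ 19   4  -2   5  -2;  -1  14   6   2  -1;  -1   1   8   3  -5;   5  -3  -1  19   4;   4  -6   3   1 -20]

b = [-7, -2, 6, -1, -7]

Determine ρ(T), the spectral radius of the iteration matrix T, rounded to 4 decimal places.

0.5255

Let D = diag(19, 14, 8, 19, -20); L, U the strict triangles.
T_GS = -(D+L)⁻¹U: row 0 first, T[0,1] = -(4)/(19) = -0.2105; later rows by forward substitution.
  T[0,:] = [+0.0000, -0.2105, +0.1053, -0.2632, +0.1053]
  T[1,:] = [+0.0000, -0.0150, -0.4211, -0.1617, +0.0789]
  T[2,:] = [+0.0000, -0.0244, +0.0658, -0.3877, +0.6283]
  T[3,:] = [+0.0000, +0.0517, -0.0907, +0.0233, -0.1927]
  T[4,:] = [+0.0000, -0.0387, +0.1527, -0.0611, +0.0820]
|eigenvalues of T|: 0.5255, 0.1923, 0.1923, 0.0733, 0.0000.
ρ = 0.5255; 0.5255 < 1: convergent.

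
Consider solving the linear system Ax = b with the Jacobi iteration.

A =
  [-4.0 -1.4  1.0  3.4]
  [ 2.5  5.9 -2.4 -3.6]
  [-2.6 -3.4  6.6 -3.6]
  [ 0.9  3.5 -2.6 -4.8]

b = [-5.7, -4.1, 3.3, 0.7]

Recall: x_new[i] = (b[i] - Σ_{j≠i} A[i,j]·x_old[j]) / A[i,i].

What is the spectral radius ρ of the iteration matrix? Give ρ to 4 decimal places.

A = D + L + U where D = diag(-4, 5.9, 6.6, -4.8).
Jacobi: T = -D⁻¹(L+U), T[1,2] = -(-2.4)/(5.9) = +0.4068; T[1,1] = 0.
  T[0,:] = [+0.0000, -0.3500, +0.2500, +0.8500]
  T[1,:] = [-0.4237, +0.0000, +0.4068, +0.6102]
  T[2,:] = [+0.3939, +0.5152, +0.0000, +0.5455]
  T[3,:] = [+0.1875, +0.7292, -0.5417, +0.0000]
|λ(T)| sorted: 1.1748, 0.5298, 0.5227, 0.5227.
ρ(T) = max|λ| = 1.1748; 1.1748 > 1 ⇒ diverges.

1.1748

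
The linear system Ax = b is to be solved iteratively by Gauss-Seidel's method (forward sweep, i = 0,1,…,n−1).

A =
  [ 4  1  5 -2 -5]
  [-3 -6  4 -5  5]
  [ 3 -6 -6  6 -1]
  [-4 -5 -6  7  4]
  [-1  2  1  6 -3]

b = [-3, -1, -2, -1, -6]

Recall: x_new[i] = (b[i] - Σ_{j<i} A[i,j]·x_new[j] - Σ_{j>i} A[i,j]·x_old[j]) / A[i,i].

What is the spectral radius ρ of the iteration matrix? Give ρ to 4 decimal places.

1.1618

Let D = diag(4, -6, -6, 7, -3); L, U the strict triangles.
T_GS = -(D+L)⁻¹U: row 0 first, T[0,4] = -(-5)/(4) = +1.2500; later rows by forward substitution.
  T[0,:] = [+0.0000 -0.2500 -1.2500 +0.5000 +1.2500]
  T[1,:] = [+0.0000 +0.1250 +1.2917 -1.0833 +0.2083]
  T[2,:] = [+0.0000 -0.2500 -1.9167 +2.3333 +0.2500]
  T[3,:] = [+0.0000 -0.2679 -1.4345 +1.5119 +0.5060]
  T[4,:] = [+0.0000 -0.4524 -2.2302 +2.9127 +0.8175]
eigenvalue magnitudes: 1.1618, 0.4541, 0.4541, 0.1325, 0.0000.
ρ = 1.1618; 1.1618 > 1, so it fails to converge.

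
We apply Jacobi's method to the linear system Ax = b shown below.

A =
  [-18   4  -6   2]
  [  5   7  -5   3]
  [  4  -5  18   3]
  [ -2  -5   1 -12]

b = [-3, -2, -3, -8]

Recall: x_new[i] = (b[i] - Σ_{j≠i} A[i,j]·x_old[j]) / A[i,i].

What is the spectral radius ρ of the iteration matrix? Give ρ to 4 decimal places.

0.6666

A = D + L + U where D = diag(-18, 7, 18, -12).
Jacobi T = -D⁻¹(L+U): T[0,2] = -(-6)/(-18) = -0.3333; T[0,0] = 0.
  T[0,:] = [+0.0000  +0.2222  -0.3333  +0.1111]
  T[1,:] = [-0.7143  +0.0000  +0.7143  -0.4286]
  T[2,:] = [-0.2222  +0.2778  +0.0000  -0.1667]
  T[3,:] = [-0.1667  -0.4167  +0.0833  +0.0000]
eigenvalue magnitudes: 0.6666, 0.3399, 0.3399, 0.1278.
spectral radius ρ = 0.6666; 0.6666 < 1: convergent.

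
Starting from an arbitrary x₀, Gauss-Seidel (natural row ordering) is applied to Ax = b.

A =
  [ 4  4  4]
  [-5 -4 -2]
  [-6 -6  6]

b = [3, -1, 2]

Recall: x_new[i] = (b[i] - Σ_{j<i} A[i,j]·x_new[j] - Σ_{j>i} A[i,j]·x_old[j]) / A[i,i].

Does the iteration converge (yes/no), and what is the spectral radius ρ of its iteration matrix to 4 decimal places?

Split A = D + L + U, D = diag(4, -4, 6).
T_GS = -(D+L)⁻¹U: row 0 first, T[0,1] = -(4)/(4) = -1.0000; later rows by forward substitution.
  T[0,:] = [+0.0000  -1.0000  -1.0000]
  T[1,:] = [+0.0000  +1.2500  +0.7500]
  T[2,:] = [+0.0000  +0.2500  -0.2500]
|eigenvalues of T|: 1.3660, 0.3660, 0.0000.
spectral radius ρ = 1.3660; 1.3660 > 1, so it fails to converge.

no, ρ = 1.3660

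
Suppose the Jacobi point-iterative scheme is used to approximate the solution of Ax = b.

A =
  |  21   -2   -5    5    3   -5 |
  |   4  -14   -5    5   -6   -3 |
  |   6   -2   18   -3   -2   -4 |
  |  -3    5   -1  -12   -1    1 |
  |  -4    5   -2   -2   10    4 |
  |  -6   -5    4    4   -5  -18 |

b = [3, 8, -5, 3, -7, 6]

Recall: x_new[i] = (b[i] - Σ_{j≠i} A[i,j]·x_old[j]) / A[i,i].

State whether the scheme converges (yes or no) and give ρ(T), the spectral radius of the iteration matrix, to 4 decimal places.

yes, ρ = 0.8552

Write A = D+L+U with D = diag(21, -14, 18, -12, 10, -18).
T_J = -D⁻¹(L+U): T[0,4] = -(3)/(21) = -0.1429; T[0,0] = 0.
  T[0,:] = [+0.0000  +0.0952  +0.2381  -0.2381  -0.1429  +0.2381]
  T[1,:] = [+0.2857  +0.0000  -0.3571  +0.3571  -0.4286  -0.2143]
  T[2,:] = [-0.3333  +0.1111  +0.0000  +0.1667  +0.1111  +0.2222]
  T[3,:] = [-0.2500  +0.4167  -0.0833  +0.0000  -0.0833  +0.0833]
  T[4,:] = [+0.4000  -0.5000  +0.2000  +0.2000  +0.0000  -0.4000]
  T[5,:] = [-0.3333  -0.2778  +0.2222  +0.2222  -0.2778  +0.0000]
|eigenvalues of T|: 0.8552, 0.4549, 0.4549, 0.4301, 0.2757, 0.2390.
ρ(T) = max|λ| = 0.8552; 0.8552 < 1: convergent.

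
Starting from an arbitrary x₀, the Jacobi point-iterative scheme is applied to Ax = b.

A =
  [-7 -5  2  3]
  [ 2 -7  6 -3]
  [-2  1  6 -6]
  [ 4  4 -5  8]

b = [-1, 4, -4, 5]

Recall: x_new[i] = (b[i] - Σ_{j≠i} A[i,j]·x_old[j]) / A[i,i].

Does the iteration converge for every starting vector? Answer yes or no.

Split A = D + L + U, D = diag(-7, -7, 6, 8).
Jacobi: T = -D⁻¹(L+U), T[3,0] = -(4)/(8) = -0.5000; T[3,3] = 0.
  T[0,:] = [+0.0000 -0.7143 +0.2857 +0.4286]
  T[1,:] = [+0.2857 +0.0000 +0.8571 -0.4286]
  T[2,:] = [+0.3333 -0.1667 +0.0000 +1.0000]
  T[3,:] = [-0.5000 -0.5000 +0.6250 +0.0000]
|λ(T)| sorted: 1.1648, 0.8211, 0.8211, 0.4093.
spectral radius ρ = 1.1648; 1.1648 > 1 ⇒ diverges.

no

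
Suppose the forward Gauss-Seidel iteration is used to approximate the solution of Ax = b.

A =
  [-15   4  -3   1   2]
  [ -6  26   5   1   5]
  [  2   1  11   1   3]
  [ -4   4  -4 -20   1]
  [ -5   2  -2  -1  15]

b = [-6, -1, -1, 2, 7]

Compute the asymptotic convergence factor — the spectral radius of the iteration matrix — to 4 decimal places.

0.2407

Split A = D + L + U, D = diag(-15, 26, 11, -20, 15).
GS T = -(D+L)⁻¹U: row 0 first, T[0,3] = -(1)/(-15) = +0.0667; later rows by forward substitution.
  T[0,:] = [+0.0000  +0.2667  -0.2000  +0.0667  +0.1333]
  T[1,:] = [+0.0000  +0.0615  -0.2385  -0.0231  -0.1615]
  T[2,:] = [+0.0000  -0.0541  +0.0580  -0.1009  -0.2823]
  T[3,:] = [+0.0000  -0.0302  -0.0193  +0.0022  +0.0475]
  T[4,:] = [+0.0000  +0.0715  -0.0284  +0.0120  +0.0315]
moduli |λ_i(T)| = 0.2407, 0.1212, 0.1212, 0.0220, 0.0000.
ρ(T) = max|λ| = 0.2407; 0.2407 < 1, so it converges for any x₀.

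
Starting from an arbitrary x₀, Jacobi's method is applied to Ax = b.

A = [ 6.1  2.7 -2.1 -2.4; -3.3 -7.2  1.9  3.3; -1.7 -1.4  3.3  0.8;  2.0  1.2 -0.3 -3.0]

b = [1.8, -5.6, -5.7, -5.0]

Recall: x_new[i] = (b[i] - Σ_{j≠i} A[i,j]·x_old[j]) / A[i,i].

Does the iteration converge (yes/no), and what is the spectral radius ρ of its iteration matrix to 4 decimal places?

Let D = diag(6.1, -7.2, 3.3, -3); L, U the strict triangles.
T_J = -D⁻¹(L+U): T[2,0] = -(-1.7)/(3.3) = +0.5152; T[2,2] = 0.
  T[0,:] = [+0.0000 -0.4426 +0.3443 +0.3934]
  T[1,:] = [-0.4583 +0.0000 +0.2639 +0.4583]
  T[2,:] = [+0.5152 +0.4242 +0.0000 -0.2424]
  T[3,:] = [+0.6667 +0.4000 -0.1000 +0.0000]
|λ(T)| sorted: 1.1773, 0.5576, 0.4423, 0.1774.
spectral radius ρ = 1.1773; 1.1773 > 1, so it fails to converge.

no, ρ = 1.1773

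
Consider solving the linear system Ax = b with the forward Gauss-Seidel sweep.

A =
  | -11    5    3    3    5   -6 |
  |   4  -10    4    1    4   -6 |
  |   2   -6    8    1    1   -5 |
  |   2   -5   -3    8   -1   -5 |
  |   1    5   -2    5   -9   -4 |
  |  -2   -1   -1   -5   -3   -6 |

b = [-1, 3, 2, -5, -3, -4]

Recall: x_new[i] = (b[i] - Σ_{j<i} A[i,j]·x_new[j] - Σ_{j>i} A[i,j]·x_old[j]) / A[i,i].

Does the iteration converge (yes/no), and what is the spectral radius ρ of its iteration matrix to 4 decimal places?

no, ρ = 1.6479

Split A = D + L + U, D = diag(-11, -10, 8, 8, -9, -6).
GS T = -(D+L)⁻¹U: row 0 first, T[0,1] = -(5)/(-11) = +0.4545; later rows by forward substitution.
  T[0,:] = [+0.0000, +0.4545, +0.2727, +0.2727, +0.4545, -0.5455]
  T[1,:] = [+0.0000, +0.1818, +0.5091, +0.2091, +0.5818, -0.8182]
  T[2,:] = [+0.0000, +0.0227, +0.3136, -0.0364, +0.1977, +0.1477]
  T[3,:] = [+0.0000, +0.0085, +0.3676, +0.0489, +0.4491, +0.3054]
  T[4,:] = [+0.0000, +0.1512, +0.4477, +0.1817, +0.5793, -0.8228]
  T[5,:] = [+0.0000, -0.2683, -0.7582, -0.2513, -0.9454, +0.4504]
|eigenvalues of T|: 1.6479, 0.2760, 0.1536, 0.0776, 0.0776, 0.0000.
ρ = 1.6479; 1.6479 > 1: divergent.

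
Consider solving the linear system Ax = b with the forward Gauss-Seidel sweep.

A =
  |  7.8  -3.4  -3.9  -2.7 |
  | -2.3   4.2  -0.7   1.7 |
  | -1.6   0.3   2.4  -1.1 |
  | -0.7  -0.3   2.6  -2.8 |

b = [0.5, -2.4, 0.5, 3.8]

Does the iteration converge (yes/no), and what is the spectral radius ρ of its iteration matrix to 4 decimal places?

A = D + L + U where D = diag(7.8, 4.2, 2.4, -2.8).
Gauss-Seidel: T = -(D+L)⁻¹U, row 0 first, T[0,2] = -(-3.9)/(7.8) = +0.5000; later rows by forward substitution.
  T[0,:] = [+0.0000  +0.4359  +0.5000  +0.3462]
  T[1,:] = [+0.0000  +0.2387  +0.4405  -0.2152]
  T[2,:] = [+0.0000  +0.2608  +0.2783  +0.7160]
  T[3,:] = [+0.0000  +0.1076  +0.0862  +0.6014]
|roots of det(T-λI)|: 0.8400, 0.3103, 0.0319, 0.0000.
ρ = 0.8400; 0.8400 < 1 ⇒ converges.

yes, ρ = 0.8400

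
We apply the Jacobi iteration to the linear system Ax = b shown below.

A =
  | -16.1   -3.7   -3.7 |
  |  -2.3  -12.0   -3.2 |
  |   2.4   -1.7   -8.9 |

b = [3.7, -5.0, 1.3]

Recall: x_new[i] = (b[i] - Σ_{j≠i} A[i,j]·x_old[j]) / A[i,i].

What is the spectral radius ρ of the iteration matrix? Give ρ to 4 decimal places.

0.2547

Diagonal D = diag(-16.1, -12, -8.9); L, U strict lower/upper.
Jacobi T = -D⁻¹(L+U): T[0,1] = -(-3.7)/(-16.1) = -0.2298; T[0,0] = 0.
  T[0,:] = [+0.0000 -0.2298 -0.2298]
  T[1,:] = [-0.1917 +0.0000 -0.2667]
  T[2,:] = [+0.2697 -0.1910 +0.0000]
|λ(T)| sorted: 0.2547, 0.1785, 0.1785.
ρ(T) = max|λ| = 0.2547; 0.2547 < 1, so it converges for any x₀.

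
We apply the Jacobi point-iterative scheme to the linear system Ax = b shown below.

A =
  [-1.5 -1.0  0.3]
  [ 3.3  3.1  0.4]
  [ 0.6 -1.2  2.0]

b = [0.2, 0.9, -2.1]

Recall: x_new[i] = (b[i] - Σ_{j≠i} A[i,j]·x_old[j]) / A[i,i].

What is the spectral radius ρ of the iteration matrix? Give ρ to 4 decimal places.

0.8658

Diagonal D = diag(-1.5, 3.1, 2); L, U strict lower/upper.
Jacobi T = -D⁻¹(L+U): T[1,2] = -(0.4)/(3.1) = -0.1290; T[1,1] = 0.
  T[0,:] = [+0.0000  -0.6667  +0.2000]
  T[1,:] = [-1.0645  +0.0000  -0.1290]
  T[2,:] = [-0.3000  +0.6000  +0.0000]
|roots of det(T-λI)|: 0.8658, 0.5332, 0.3326.
ρ = 0.8658; 0.8658 < 1, so it converges for any x₀.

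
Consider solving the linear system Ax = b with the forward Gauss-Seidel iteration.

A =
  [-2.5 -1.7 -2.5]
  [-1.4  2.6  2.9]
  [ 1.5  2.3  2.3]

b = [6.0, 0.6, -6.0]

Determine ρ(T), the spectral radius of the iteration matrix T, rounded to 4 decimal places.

1.6379

A = D + L + U where D = diag(-2.5, 2.6, 2.3).
Gauss-Seidel: T = -(D+L)⁻¹U, row 0 first, T[0,1] = -(-1.7)/(-2.5) = -0.6800; later rows by forward substitution.
  T[0,:] = [+0.0000, -0.6800, -1.0000]
  T[1,:] = [+0.0000, -0.3662, -1.6538]
  T[2,:] = [+0.0000, +0.8096, +2.3060]
|roots of det(T-λI)|: 1.6379, 0.3020, 0.0000.
spectral radius ρ = 1.6379; 1.6379 > 1: divergent.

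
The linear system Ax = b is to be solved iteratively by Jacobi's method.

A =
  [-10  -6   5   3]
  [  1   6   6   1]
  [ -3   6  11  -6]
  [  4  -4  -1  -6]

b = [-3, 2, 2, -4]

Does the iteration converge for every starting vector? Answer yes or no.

Split A = D + L + U, D = diag(-10, 6, 11, -6).
T_J = -D⁻¹(L+U): T[1,3] = -(1)/(6) = -0.1667; T[1,1] = 0.
  T[0,:] = [+0.0000, -0.6000, +0.5000, +0.3000]
  T[1,:] = [-0.1667, +0.0000, -1.0000, -0.1667]
  T[2,:] = [+0.2727, -0.5455, +0.0000, +0.5455]
  T[3,:] = [+0.6667, -0.6667, -0.1667, +0.0000]
eigenvalue magnitudes: 1.3216, 0.5943, 0.5943, 0.4479.
spectral radius ρ = 1.3216; 1.3216 > 1 ⇒ diverges.

no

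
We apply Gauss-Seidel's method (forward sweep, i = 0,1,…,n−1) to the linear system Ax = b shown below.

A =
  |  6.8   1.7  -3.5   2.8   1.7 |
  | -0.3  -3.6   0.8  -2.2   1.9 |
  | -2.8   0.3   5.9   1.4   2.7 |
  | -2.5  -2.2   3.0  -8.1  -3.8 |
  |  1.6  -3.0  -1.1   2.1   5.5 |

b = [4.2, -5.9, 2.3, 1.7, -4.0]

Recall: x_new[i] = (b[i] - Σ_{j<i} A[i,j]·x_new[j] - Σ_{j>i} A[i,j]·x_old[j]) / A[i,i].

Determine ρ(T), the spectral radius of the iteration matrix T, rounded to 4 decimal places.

0.8696

Let D = diag(6.8, -3.6, 5.9, -8.1, 5.5); L, U the strict triangles.
T_GS = -(D+L)⁻¹U: row 0 first, T[0,2] = -(-3.5)/(6.8) = +0.5147; later rows by forward substitution.
  T[0,:] = [+0.0000 -0.2500 +0.5147 -0.4118 -0.2500]
  T[1,:] = [+0.0000 +0.0208 +0.1793 -0.5768 +0.5486]
  T[2,:] = [+0.0000 -0.1197 +0.2351 -0.4034 -0.6042]
  T[3,:] = [+0.0000 +0.0272 -0.1205 +0.1344 -0.7647]
  T[4,:] = [+0.0000 +0.0498 +0.0411 -0.3268 +0.5431]
eigenvalue magnitudes: 0.8696, 0.2804, 0.2465, 0.0299, 0.0000.
spectral radius ρ = 0.8696; 0.8696 < 1 ⇒ converges.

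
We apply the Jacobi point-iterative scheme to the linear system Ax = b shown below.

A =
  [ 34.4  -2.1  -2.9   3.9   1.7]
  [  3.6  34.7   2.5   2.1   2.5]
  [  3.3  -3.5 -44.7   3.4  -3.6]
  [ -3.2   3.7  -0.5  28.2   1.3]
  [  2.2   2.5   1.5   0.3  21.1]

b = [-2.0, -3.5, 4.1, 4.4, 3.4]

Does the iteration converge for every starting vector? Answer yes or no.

yes

Diagonal D = diag(34.4, 34.7, -44.7, 28.2, 21.1); L, U strict lower/upper.
Jacobi T = -D⁻¹(L+U): T[3,1] = -(3.7)/(28.2) = -0.1312; T[3,3] = 0.
  T[0,:] = [+0.0000, +0.0610, +0.0843, -0.1134, -0.0494]
  T[1,:] = [-0.1037, +0.0000, -0.0720, -0.0605, -0.0720]
  T[2,:] = [+0.0738, -0.0783, +0.0000, +0.0761, -0.0805]
  T[3,:] = [+0.1135, -0.1312, +0.0177, +0.0000, -0.0461]
  T[4,:] = [-0.1043, -0.1185, -0.0711, -0.0142, +0.0000]
|eigenvalues of T|: 0.1805, 0.1328, 0.1328, 0.0870, 0.0870.
spectral radius ρ = 0.1805; 0.1805 < 1, so it converges for any x₀.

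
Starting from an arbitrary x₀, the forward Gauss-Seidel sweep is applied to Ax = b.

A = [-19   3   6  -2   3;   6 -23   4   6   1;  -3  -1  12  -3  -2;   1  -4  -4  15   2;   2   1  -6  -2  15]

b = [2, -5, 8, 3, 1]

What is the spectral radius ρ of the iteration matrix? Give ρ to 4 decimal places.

0.3071

Diagonal D = diag(-19, -23, 12, 15, 15); L, U strict lower/upper.
GS T = -(D+L)⁻¹U: row 0 first, T[0,2] = -(6)/(-19) = +0.3158; later rows by forward substitution.
  T[0,:] = [+0.0000, +0.1579, +0.3158, -0.1053, +0.1579]
  T[1,:] = [+0.0000, +0.0412, +0.2563, +0.2334, +0.0847]
  T[2,:] = [+0.0000, +0.0429, +0.1003, +0.2431, +0.2132]
  T[3,:] = [+0.0000, +0.0119, +0.0740, +0.1341, -0.0644]
  T[4,:] = [+0.0000, -0.0050, -0.0092, +0.1136, +0.0500]
|roots of det(T-λI)|: 0.3071, 0.1053, 0.1053, 0.0359, 0.0000.
ρ = 0.3071; 0.3071 < 1 ⇒ converges.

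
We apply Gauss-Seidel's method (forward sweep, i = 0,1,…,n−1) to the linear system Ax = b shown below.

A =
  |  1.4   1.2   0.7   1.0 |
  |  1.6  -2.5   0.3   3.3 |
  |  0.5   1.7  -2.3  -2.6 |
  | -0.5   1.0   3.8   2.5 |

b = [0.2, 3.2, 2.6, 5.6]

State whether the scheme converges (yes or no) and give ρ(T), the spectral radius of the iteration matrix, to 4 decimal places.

Split A = D + L + U, D = diag(1.4, -2.5, -2.3, 2.5).
Gauss-Seidel: T = -(D+L)⁻¹U, row 0 first, T[0,1] = -(1.2)/(1.4) = -0.8571; later rows by forward substitution.
  T[0,:] = [+0.0000 -0.8571 -0.5000 -0.7143]
  T[1,:] = [+0.0000 -0.5486 -0.2000 +0.8629]
  T[2,:] = [+0.0000 -0.5918 -0.2565 -0.6480]
  T[3,:] = [+0.0000 +0.9475 +0.3699 +0.4969]
|λ(T)| sorted: 1.1333, 0.8492, 0.0242, 0.0000.
spectral radius ρ = 1.1333; 1.1333 > 1: divergent.

no, ρ = 1.1333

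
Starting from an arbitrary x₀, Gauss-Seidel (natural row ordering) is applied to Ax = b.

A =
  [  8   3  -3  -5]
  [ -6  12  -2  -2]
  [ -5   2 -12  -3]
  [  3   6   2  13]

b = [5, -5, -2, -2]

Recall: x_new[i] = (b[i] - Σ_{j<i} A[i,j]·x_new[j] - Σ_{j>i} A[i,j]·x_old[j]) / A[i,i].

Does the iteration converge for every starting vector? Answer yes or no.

yes

Diagonal D = diag(8, 12, -12, 13); L, U strict lower/upper.
Gauss-Seidel: T = -(D+L)⁻¹U, row 0 first, T[0,3] = -(-5)/(8) = +0.6250; later rows by forward substitution.
  T[0,:] = [+0.0000 -0.3750 +0.3750 +0.6250]
  T[1,:] = [+0.0000 -0.1875 +0.3542 +0.4792]
  T[2,:] = [+0.0000 +0.1250 -0.0972 -0.4306]
  T[3,:] = [+0.0000 +0.1538 -0.2350 -0.2991]
eigenvalue magnitudes: 0.7456, 0.1222, 0.0396, 0.0000.
ρ = 0.7456; 0.7456 < 1, so it converges for any x₀.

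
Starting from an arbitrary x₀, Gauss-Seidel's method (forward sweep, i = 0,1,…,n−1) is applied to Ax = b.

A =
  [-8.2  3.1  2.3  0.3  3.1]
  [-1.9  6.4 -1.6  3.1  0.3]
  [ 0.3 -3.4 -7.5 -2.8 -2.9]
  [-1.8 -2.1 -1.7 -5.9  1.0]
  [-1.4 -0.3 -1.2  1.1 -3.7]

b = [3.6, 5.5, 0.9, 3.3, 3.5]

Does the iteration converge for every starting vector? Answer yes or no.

A = D + L + U where D = diag(-8.2, 6.4, -7.5, -5.9, -3.7).
Gauss-Seidel: T = -(D+L)⁻¹U, row 0 first, T[0,3] = -(0.3)/(-8.2) = +0.0366; later rows by forward substitution.
  T[0,:] = [+0.0000, +0.3780, +0.2805, +0.0366, +0.3780]
  T[1,:] = [+0.0000, +0.1122, +0.3333, -0.4735, +0.0654]
  T[2,:] = [+0.0000, -0.0358, -0.1399, -0.1572, -0.4012]
  T[3,:] = [+0.0000, -0.1450, -0.1639, +0.2027, +0.1465]
  T[4,:] = [+0.0000, -0.1837, -0.1365, +0.1358, +0.0253]
moduli |λ_i(T)| = 0.5966, 0.2239, 0.2239, 0.0756, 0.0000.
ρ(T) = max|λ| = 0.5966; 0.5966 < 1: convergent.

yes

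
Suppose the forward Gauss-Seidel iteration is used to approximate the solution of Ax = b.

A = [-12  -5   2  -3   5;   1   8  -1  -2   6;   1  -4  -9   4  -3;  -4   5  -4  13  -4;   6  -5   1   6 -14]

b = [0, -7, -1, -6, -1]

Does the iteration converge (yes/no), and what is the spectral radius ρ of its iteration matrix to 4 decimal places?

Split A = D + L + U, D = diag(-12, 8, -9, 13, -14).
Gauss-Seidel: T = -(D+L)⁻¹U, row 0 first, T[0,2] = -(2)/(-12) = +0.1667; later rows by forward substitution.
  T[0,:] = [+0.0000, -0.4167, +0.1667, -0.2500, +0.4167]
  T[1,:] = [+0.0000, +0.0521, +0.1042, +0.2812, -0.8021]
  T[2,:] = [+0.0000, -0.0694, -0.0278, +0.2917, +0.0694]
  T[3,:] = [+0.0000, -0.1696, +0.0027, -0.0954, +0.7658]
  T[4,:] = [+0.0000, -0.2748, +0.0334, -0.2276, +0.7982]
|λ(T)| sorted: 0.7606, 0.2050, 0.1399, 0.1399, 0.0000.
ρ = 0.7606; 0.7606 < 1: convergent.

yes, ρ = 0.7606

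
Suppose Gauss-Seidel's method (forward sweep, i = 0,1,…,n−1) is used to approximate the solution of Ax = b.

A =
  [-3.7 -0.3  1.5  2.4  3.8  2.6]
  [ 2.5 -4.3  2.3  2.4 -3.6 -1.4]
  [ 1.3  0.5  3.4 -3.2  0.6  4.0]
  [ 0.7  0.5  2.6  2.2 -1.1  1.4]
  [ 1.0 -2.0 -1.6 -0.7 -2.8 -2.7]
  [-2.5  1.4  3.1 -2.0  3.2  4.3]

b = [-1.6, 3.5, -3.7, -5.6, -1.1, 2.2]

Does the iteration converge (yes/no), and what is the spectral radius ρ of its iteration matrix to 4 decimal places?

no, ρ = 1.4000

Split A = D + L + U, D = diag(-3.7, -4.3, 3.4, 2.2, -2.8, 4.3).
Gauss-Seidel: T = -(D+L)⁻¹U, row 0 first, T[0,5] = -(2.6)/(-3.7) = +0.7027; later rows by forward substitution.
  T[0,:] = [+0.0000, -0.0811, +0.4054, +0.6486, +1.0270, +0.7027]
  T[1,:] = [+0.0000, -0.0471, +0.7706, +0.9353, -0.2401, +0.0830]
  T[2,:] = [+0.0000, +0.0379, -0.2683, +0.5556, -0.5338, -1.4574]
  T[3,:] = [+0.0000, -0.0083, +0.0130, -1.0756, +0.8587, +0.8435]
  T[4,:] = [+0.0000, -0.0149, -0.2555, -0.4850, +0.6287, -0.1507]
  T[5,:] = [+0.0000, -0.0519, +0.3745, -0.4673, +0.9917, +1.9367]
|eigenvalues of T|: 1.4000, 0.7368, 0.3197, 0.3197, 0.1085, 0.0000.
spectral radius ρ = 1.4000; 1.4000 > 1: divergent.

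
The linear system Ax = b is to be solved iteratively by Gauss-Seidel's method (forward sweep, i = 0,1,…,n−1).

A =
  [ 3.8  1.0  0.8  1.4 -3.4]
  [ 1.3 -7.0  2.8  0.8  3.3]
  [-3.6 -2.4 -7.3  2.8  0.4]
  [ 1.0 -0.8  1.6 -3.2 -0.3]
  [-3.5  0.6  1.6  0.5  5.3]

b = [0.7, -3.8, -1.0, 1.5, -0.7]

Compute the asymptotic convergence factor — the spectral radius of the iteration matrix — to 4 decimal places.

0.8508

Split A = D + L + U, D = diag(3.8, -7, -7.3, -3.2, 5.3).
GS T = -(D+L)⁻¹U: row 0 first, T[0,3] = -(1.4)/(3.8) = -0.3684; later rows by forward substitution.
  T[0,:] = [+0.0000  -0.2632  -0.2105  -0.3684  +0.8947]
  T[1,:] = [+0.0000  -0.0489  +0.3609  +0.0459  +0.6376]
  T[2,:] = [+0.0000  +0.1458  -0.0148  +0.5502  -0.5961]
  T[3,:] = [+0.0000  +0.0029  -0.1634  +0.1485  -0.2716]
  T[4,:] = [+0.0000  -0.2126  -0.1600  -0.4286  +0.7242]
|λ(T)| sorted: 0.8508, 0.2238, 0.2238, 0.0586, 0.0000.
ρ = 0.8508; 0.8508 < 1, so it converges for any x₀.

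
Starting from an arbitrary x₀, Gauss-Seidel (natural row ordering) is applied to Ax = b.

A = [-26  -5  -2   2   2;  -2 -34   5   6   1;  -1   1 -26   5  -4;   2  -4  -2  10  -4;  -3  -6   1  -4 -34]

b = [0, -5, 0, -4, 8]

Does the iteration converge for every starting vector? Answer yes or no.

yes

Write A = D+L+U with D = diag(-26, -34, -26, 10, -34).
GS T = -(D+L)⁻¹U: row 0 first, T[0,4] = -(2)/(-26) = +0.0769; later rows by forward substitution.
  T[0,:] = [+0.0000 -0.1923 -0.0769 +0.0769 +0.0769]
  T[1,:] = [+0.0000 +0.0113 +0.1516 +0.1719 +0.0249]
  T[2,:] = [+0.0000 +0.0078 +0.0088 +0.1960 -0.1558]
  T[3,:] = [+0.0000 +0.0446 +0.0778 +0.0926 +0.3634]
  T[4,:] = [+0.0000 +0.0100 -0.0289 -0.0423 -0.0585]
|λ(T)| sorted: 0.1969, 0.1252, 0.0883, 0.0883, 0.0000.
ρ = 0.1969; 0.1969 < 1 ⇒ converges.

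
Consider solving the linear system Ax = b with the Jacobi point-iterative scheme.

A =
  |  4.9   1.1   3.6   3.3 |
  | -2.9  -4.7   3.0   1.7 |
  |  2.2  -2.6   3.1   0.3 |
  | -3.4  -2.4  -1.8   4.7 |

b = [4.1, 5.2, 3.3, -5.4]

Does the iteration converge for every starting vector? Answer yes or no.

no

A = D + L + U where D = diag(4.9, -4.7, 3.1, 4.7).
T_J = -D⁻¹(L+U): T[1,2] = -(3)/(-4.7) = +0.6383; T[1,1] = 0.
  T[0,:] = [+0.0000  -0.2245  -0.7347  -0.6735]
  T[1,:] = [-0.6170  +0.0000  +0.6383  +0.3617]
  T[2,:] = [-0.7097  +0.8387  +0.0000  -0.0968]
  T[3,:] = [+0.7234  +0.5106  +0.3830  +0.0000]
|roots of det(T-λI)|: 1.3237, 0.7042, 0.7042, 0.4682.
spectral radius ρ = 1.3237; 1.3237 > 1: divergent.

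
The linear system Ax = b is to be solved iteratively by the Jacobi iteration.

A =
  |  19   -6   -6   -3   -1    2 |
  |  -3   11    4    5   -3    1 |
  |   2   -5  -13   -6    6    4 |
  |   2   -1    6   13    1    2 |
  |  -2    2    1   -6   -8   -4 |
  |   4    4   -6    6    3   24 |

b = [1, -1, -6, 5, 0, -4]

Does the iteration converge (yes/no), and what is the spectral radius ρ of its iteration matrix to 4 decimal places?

yes, ρ = 0.8873

Let D = diag(19, 11, -13, 13, -8, 24); L, U the strict triangles.
Jacobi: T = -D⁻¹(L+U), T[0,2] = -(-6)/(19) = +0.3158; T[0,0] = 0.
  T[0,:] = [+0.0000 +0.3158 +0.3158 +0.1579 +0.0526 -0.1053]
  T[1,:] = [+0.2727 +0.0000 -0.3636 -0.4545 +0.2727 -0.0909]
  T[2,:] = [+0.1538 -0.3846 +0.0000 -0.4615 +0.4615 +0.3077]
  T[3,:] = [-0.1538 +0.0769 -0.4615 +0.0000 -0.0769 -0.1538]
  T[4,:] = [-0.2500 +0.2500 +0.1250 -0.7500 +0.0000 -0.5000]
  T[5,:] = [-0.1667 -0.1667 +0.2500 -0.2500 -0.1250 +0.0000]
moduli |λ_i(T)| = 0.8873, 0.7356, 0.5599, 0.3190, 0.3190, 0.0160.
ρ(T) = max|λ| = 0.8873; 0.8873 < 1 ⇒ converges.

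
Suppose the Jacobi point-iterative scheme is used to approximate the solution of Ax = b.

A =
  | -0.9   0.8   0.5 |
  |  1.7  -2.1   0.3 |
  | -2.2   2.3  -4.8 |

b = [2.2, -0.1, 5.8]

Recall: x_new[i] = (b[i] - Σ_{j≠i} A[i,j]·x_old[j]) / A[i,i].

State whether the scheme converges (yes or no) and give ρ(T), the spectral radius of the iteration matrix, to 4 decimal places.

yes, ρ = 0.8479

Diagonal D = diag(-0.9, -2.1, -4.8); L, U strict lower/upper.
Jacobi T = -D⁻¹(L+U): T[2,0] = -(-2.2)/(-4.8) = -0.4583; T[2,2] = 0.
  T[0,:] = [+0.0000 +0.8889 +0.5556]
  T[1,:] = [+0.8095 +0.0000 +0.1429]
  T[2,:] = [-0.4583 +0.4792 +0.0000]
|eigenvalues of T|: 0.8479, 0.4307, 0.4307.
ρ(T) = max|λ| = 0.8479; 0.8479 < 1, so it converges for any x₀.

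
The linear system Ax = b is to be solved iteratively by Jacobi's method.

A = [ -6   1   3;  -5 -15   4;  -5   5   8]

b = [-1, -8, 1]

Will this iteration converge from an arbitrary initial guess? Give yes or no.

Let D = diag(-6, -15, 8); L, U the strict triangles.
Jacobi T = -D⁻¹(L+U): T[1,2] = -(4)/(-15) = +0.2667; T[1,1] = 0.
  T[0,:] = [+0.0000  +0.1667  +0.5000]
  T[1,:] = [-0.3333  +0.0000  +0.2667]
  T[2,:] = [+0.6250  -0.6250  +0.0000]
|λ(T)| sorted: 0.5680, 0.4820, 0.4820.
ρ = 0.5680; 0.5680 < 1 ⇒ converges.

yes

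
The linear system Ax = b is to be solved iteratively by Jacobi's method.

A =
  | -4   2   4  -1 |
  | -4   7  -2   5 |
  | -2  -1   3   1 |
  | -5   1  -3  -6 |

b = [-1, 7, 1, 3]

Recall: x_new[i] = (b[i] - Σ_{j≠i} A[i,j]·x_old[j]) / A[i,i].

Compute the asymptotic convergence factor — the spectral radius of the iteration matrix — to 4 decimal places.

Diagonal D = diag(-4, 7, 3, -6); L, U strict lower/upper.
Jacobi: T = -D⁻¹(L+U), T[2,3] = -(1)/(3) = -0.3333; T[2,2] = 0.
  T[0,:] = [+0.0000, +0.5000, +1.0000, -0.2500]
  T[1,:] = [+0.5714, +0.0000, +0.2857, -0.7143]
  T[2,:] = [+0.6667, +0.3333, +0.0000, -0.3333]
  T[3,:] = [-0.8333, +0.1667, -0.5000, +0.0000]
moduli |λ_i(T)| = 1.4707, 0.7528, 0.5648, 0.5648.
ρ = 1.4707; 1.4707 > 1 ⇒ diverges.

1.4707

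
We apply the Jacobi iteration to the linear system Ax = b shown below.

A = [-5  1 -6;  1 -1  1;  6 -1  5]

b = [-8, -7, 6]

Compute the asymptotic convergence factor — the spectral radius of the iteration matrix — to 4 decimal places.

1.4718

Write A = D+L+U with D = diag(-5, -1, 5).
Jacobi: T = -D⁻¹(L+U), T[2,1] = -(-1)/(5) = +0.2000; T[2,2] = 0.
  T[0,:] = [+0.0000 +0.2000 -1.2000]
  T[1,:] = [+1.0000 +0.0000 +1.0000]
  T[2,:] = [-1.2000 +0.2000 +0.0000]
|eigenvalues of T|: 1.4718, 1.2000, 0.2718.
ρ = 1.4718; 1.4718 > 1: divergent.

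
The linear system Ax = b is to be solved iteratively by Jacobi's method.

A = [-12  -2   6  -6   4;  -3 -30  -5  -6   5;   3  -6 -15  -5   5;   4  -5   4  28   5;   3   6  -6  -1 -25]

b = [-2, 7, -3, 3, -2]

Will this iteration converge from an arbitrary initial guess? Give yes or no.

A = D + L + U where D = diag(-12, -30, -15, 28, -25).
Jacobi T = -D⁻¹(L+U): T[4,2] = -(-6)/(-25) = -0.2400; T[4,4] = 0.
  T[0,:] = [+0.0000, -0.1667, +0.5000, -0.5000, +0.3333]
  T[1,:] = [-0.1000, +0.0000, -0.1667, -0.2000, +0.1667]
  T[2,:] = [+0.2000, -0.4000, +0.0000, -0.3333, +0.3333]
  T[3,:] = [-0.1429, +0.1786, -0.1429, +0.0000, -0.1786]
  T[4,:] = [+0.1200, +0.2400, -0.2400, -0.0400, +0.0000]
eigenvalue magnitudes: 0.5718, 0.3791, 0.3791, 0.2495, 0.1778.
spectral radius ρ = 0.5718; 0.5718 < 1, so it converges for any x₀.

yes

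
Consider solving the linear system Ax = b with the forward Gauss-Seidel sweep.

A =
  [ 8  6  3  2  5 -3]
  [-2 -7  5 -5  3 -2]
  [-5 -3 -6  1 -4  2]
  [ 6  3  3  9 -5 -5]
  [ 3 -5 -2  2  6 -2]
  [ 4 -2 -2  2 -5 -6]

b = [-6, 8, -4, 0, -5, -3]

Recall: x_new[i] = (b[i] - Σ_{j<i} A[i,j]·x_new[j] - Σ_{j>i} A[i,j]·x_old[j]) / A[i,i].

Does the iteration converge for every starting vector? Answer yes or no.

no

Write A = D+L+U with D = diag(8, -7, -6, 9, 6, -6).
GS T = -(D+L)⁻¹U: row 0 first, T[0,5] = -(-3)/(8) = +0.3750; later rows by forward substitution.
  T[0,:] = [+0.0000  -0.7500  -0.3750  -0.2500  -0.6250  +0.3750]
  T[1,:] = [+0.0000  +0.2143  +0.8214  -0.6429  +0.6071  -0.3929]
  T[2,:] = [+0.0000  +0.5179  -0.0982  +0.6964  -0.4494  +0.2173]
  T[3,:] = [+0.0000  +0.2560  +0.0089  +0.1488  +0.9196  +0.3641]
  T[4,:] = [+0.0000  +0.6409  +0.8363  -0.2282  +0.3621  -0.2305]
  T[5,:] = [+0.0000  -1.1928  -1.1850  +0.0552  -0.4645  +0.6220]
moduli |λ_i(T)| = 1.3390, 0.5310, 0.5310, 0.2992, 0.0976, 0.0000.
ρ(T) = max|λ| = 1.3390; 1.3390 > 1 ⇒ diverges.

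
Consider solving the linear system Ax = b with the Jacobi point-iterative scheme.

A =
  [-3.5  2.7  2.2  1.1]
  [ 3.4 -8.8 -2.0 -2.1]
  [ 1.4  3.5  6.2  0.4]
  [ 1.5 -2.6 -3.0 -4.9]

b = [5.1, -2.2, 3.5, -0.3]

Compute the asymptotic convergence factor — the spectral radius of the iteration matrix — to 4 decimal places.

0.9414

Split A = D + L + U, D = diag(-3.5, -8.8, 6.2, -4.9).
Jacobi: T = -D⁻¹(L+U), T[2,3] = -(0.4)/(6.2) = -0.0645; T[2,2] = 0.
  T[0,:] = [+0.0000, +0.7714, +0.6286, +0.3143]
  T[1,:] = [+0.3864, +0.0000, -0.2273, -0.2386]
  T[2,:] = [-0.2258, -0.5645, +0.0000, -0.0645]
  T[3,:] = [+0.3061, -0.5306, -0.6122, +0.0000]
|λ(T)| sorted: 0.9414, 0.4049, 0.4049, 0.2561.
ρ(T) = max|λ| = 0.9414; 0.9414 < 1: convergent.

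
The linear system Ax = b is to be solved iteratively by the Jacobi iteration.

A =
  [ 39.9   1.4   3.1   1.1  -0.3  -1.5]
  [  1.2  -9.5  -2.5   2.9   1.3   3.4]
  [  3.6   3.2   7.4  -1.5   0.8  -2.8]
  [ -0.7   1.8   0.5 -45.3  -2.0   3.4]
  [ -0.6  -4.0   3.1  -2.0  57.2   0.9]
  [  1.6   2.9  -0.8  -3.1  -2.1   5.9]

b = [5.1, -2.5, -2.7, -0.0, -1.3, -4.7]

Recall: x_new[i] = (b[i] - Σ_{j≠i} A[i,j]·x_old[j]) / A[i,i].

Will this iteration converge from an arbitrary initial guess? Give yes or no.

yes

Let D = diag(39.9, -9.5, 7.4, -45.3, 57.2, 5.9); L, U the strict triangles.
Jacobi T = -D⁻¹(L+U): T[2,4] = -(0.8)/(7.4) = -0.1081; T[2,2] = 0.
  T[0,:] = [+0.0000 -0.0351 -0.0777 -0.0276 +0.0075 +0.0376]
  T[1,:] = [+0.1263 +0.0000 -0.2632 +0.3053 +0.1368 +0.3579]
  T[2,:] = [-0.4865 -0.4324 +0.0000 +0.2027 -0.1081 +0.3784]
  T[3,:] = [-0.0155 +0.0397 +0.0110 +0.0000 -0.0442 +0.0751]
  T[4,:] = [+0.0105 +0.0699 -0.0542 +0.0350 +0.0000 -0.0157]
  T[5,:] = [-0.2712 -0.4915 +0.1356 +0.5254 +0.3559 +0.0000]
|roots of det(T-λI)|: 0.3928, 0.3229, 0.3229, 0.1655, 0.1359, 0.0253.
ρ(T) = max|λ| = 0.3928; 0.3928 < 1 ⇒ converges.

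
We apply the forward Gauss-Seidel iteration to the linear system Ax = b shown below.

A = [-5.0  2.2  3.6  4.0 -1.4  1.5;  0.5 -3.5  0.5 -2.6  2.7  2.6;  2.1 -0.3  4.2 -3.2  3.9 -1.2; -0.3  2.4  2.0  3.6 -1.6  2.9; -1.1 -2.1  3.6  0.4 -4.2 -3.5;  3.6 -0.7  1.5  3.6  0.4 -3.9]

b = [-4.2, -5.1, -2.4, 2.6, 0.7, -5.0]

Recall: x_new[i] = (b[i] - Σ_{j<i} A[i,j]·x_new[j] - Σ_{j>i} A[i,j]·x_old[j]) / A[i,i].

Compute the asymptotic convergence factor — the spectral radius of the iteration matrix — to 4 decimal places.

1.4933

A = D + L + U where D = diag(-5, -3.5, 4.2, 3.6, -4.2, -3.9).
Gauss-Seidel: T = -(D+L)⁻¹U, row 0 first, T[0,1] = -(2.2)/(-5) = +0.4400; later rows by forward substitution.
  T[0,:] = [+0.0000, +0.4400, +0.7200, +0.8000, -0.2800, +0.3000]
  T[1,:] = [+0.0000, +0.0629, +0.2457, -0.6286, +0.7314, +0.7857]
  T[2,:] = [+0.0000, -0.2155, -0.3424, +0.3170, -0.7363, +0.1918]
  T[3,:] = [+0.0000, +0.1145, +0.0864, +0.3096, +0.3426, -1.4109]
  T[4,:] = [+0.0000, -0.3205, -0.5967, +0.4060, -0.8909, -1.2747]
  T[5,:] = [+0.0000, +0.3848, +0.5074, +1.3006, -0.4481, -1.2235]
moduli |λ_i(T)| = 1.4933, 0.7405, 0.7405, 0.2662, 0.0751, 0.0000.
spectral radius ρ = 1.4933; 1.4933 > 1, so it fails to converge.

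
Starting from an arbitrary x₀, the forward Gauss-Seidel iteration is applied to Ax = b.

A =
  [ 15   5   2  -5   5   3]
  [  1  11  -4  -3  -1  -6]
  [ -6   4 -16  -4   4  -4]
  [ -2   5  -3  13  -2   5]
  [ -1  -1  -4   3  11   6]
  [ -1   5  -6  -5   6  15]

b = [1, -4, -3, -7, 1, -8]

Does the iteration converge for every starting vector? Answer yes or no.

yes

Write A = D+L+U with D = diag(15, 11, -16, 13, 11, 15).
T_GS = -(D+L)⁻¹U: row 0 first, T[0,5] = -(3)/(15) = -0.2000; later rows by forward substitution.
  T[0,:] = [+0.0000  -0.3333  -0.1333  +0.3333  -0.3333  -0.2000]
  T[1,:] = [+0.0000  +0.0303  +0.3758  +0.2424  +0.1212  +0.5636]
  T[2,:] = [+0.0000  +0.1326  +0.1439  -0.3144  +0.4053  -0.0341]
  T[3,:] = [+0.0000  -0.0323  -0.1318  -0.1145  +0.1495  -0.6400]
  T[4,:] = [+0.0000  +0.0295  +0.1103  -0.0308  +0.0873  -0.3502]
  T[5,:] = [+0.0000  -0.0019  -0.1646  -0.2102  +0.1144  -0.2881]
|roots of det(T-λI)|: 0.5808, 0.4575, 0.1333, 0.1058, 0.0452, 0.0000.
ρ(T) = max|λ| = 0.5808; 0.5808 < 1: convergent.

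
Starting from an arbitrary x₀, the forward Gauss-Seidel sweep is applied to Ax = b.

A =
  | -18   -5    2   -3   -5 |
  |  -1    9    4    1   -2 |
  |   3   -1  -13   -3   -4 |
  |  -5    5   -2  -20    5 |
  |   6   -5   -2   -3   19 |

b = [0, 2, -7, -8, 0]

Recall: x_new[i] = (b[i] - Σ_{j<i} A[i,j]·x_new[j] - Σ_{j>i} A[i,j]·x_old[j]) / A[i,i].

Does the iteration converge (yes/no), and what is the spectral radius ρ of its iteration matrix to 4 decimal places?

A = D + L + U where D = diag(-18, 9, -13, -20, 19).
GS T = -(D+L)⁻¹U: row 0 first, T[0,2] = -(2)/(-18) = +0.1111; later rows by forward substitution.
  T[0,:] = [+0.0000  -0.2778  +0.1111  -0.1667  -0.2778]
  T[1,:] = [+0.0000  -0.0309  -0.4321  -0.1296  +0.1914]
  T[2,:] = [+0.0000  -0.0617  +0.0589  -0.2593  -0.3865]
  T[3,:] = [+0.0000  +0.0679  -0.1417  +0.0352  +0.4059]
  T[4,:] = [+0.0000  +0.0838  -0.1650  -0.0032  +0.1615]
eigenvalue magnitudes: 0.5479, 0.1653, 0.1653, 0.1502, 0.0000.
spectral radius ρ = 0.5479; 0.5479 < 1 ⇒ converges.

yes, ρ = 0.5479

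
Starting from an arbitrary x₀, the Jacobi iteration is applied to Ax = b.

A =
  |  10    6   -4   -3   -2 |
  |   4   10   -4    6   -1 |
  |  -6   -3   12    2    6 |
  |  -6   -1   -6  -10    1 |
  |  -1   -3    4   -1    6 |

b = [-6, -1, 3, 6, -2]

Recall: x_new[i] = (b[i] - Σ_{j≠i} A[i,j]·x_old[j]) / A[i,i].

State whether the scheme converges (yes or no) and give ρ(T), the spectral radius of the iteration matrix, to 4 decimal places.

A = D + L + U where D = diag(10, 10, 12, -10, 6).
Jacobi: T = -D⁻¹(L+U), T[4,2] = -(4)/(6) = -0.6667; T[4,4] = 0.
  T[0,:] = [+0.0000  -0.6000  +0.4000  +0.3000  +0.2000]
  T[1,:] = [-0.4000  +0.0000  +0.4000  -0.6000  +0.1000]
  T[2,:] = [+0.5000  +0.2500  +0.0000  -0.1667  -0.5000]
  T[3,:] = [-0.6000  -0.1000  -0.6000  +0.0000  +0.1000]
  T[4,:] = [+0.1667  +0.5000  -0.6667  +0.1667  +0.0000]
|λ(T)| sorted: 1.1670, 0.7537, 0.7537, 0.2226, 0.1177.
ρ(T) = max|λ| = 1.1670; 1.1670 > 1 ⇒ diverges.

no, ρ = 1.1670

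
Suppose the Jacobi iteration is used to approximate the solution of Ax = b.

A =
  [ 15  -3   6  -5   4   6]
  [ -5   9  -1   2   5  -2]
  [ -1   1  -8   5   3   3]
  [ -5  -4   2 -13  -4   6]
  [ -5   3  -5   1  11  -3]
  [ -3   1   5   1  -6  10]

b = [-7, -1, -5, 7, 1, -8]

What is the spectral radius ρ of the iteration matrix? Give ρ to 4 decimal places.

1.1234

Let D = diag(15, 9, -8, -13, 11, 10); L, U the strict triangles.
Jacobi T = -D⁻¹(L+U): T[2,0] = -(-1)/(-8) = -0.1250; T[2,2] = 0.
  T[0,:] = [+0.0000, +0.2000, -0.4000, +0.3333, -0.2667, -0.4000]
  T[1,:] = [+0.5556, +0.0000, +0.1111, -0.2222, -0.5556, +0.2222]
  T[2,:] = [-0.1250, +0.1250, +0.0000, +0.6250, +0.3750, +0.3750]
  T[3,:] = [-0.3846, -0.3077, +0.1538, +0.0000, -0.3077, +0.4615]
  T[4,:] = [+0.4545, -0.2727, +0.4545, -0.0909, +0.0000, +0.2727]
  T[5,:] = [+0.3000, -0.1000, -0.5000, -0.1000, +0.6000, +0.0000]
|λ(T)| sorted: 1.1234, 0.6047, 0.6047, 0.5725, 0.5294, 0.5294.
ρ = 1.1234; 1.1234 > 1: divergent.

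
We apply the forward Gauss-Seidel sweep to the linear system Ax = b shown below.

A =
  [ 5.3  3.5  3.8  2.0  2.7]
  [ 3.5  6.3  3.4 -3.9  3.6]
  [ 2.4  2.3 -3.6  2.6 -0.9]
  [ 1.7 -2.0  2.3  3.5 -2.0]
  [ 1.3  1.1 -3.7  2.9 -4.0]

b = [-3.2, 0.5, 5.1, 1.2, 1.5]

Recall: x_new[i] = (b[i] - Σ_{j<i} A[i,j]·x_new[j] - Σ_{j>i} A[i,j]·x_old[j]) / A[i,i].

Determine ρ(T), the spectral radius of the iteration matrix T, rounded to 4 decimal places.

Split A = D + L + U, D = diag(5.3, 6.3, -3.6, 3.5, -4).
GS T = -(D+L)⁻¹U: row 0 first, T[0,4] = -(2.7)/(5.3) = -0.5094; later rows by forward substitution.
  T[0,:] = [+0.0000, -0.6604, -0.7170, -0.3774, -0.5094]
  T[1,:] = [+0.0000, +0.3669, -0.1414, +0.8287, -0.2884]
  T[2,:] = [+0.0000, -0.2059, -0.5683, +1.0001, -0.7739]
  T[3,:] = [+0.0000, +0.6657, +0.6409, -0.0004, +1.1626]
  T[4,:] = [+0.0000, +0.5593, +0.7185, -0.8201, +1.3139]
|λ(T)| sorted: 1.1340, 0.3551, 0.3445, 0.3445, 0.0000.
ρ = 1.1340; 1.1340 > 1: divergent.

1.1340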